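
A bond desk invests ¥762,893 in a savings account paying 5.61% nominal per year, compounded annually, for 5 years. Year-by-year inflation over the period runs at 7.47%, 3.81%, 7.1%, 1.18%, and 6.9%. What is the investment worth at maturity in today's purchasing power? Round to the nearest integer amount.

Nominal value at maturity: ¥762,893 × (1 + 5.61%)^5 ≈ ¥1,002,279.
Price-level factor over 5 years: 1.0747 × 1.0381 × 1.071 × 1.0118 × 1.069 ≈ 1.2923742343.
The maturity value deflated by that factor is the answer in today's purchasing power.

¥775,533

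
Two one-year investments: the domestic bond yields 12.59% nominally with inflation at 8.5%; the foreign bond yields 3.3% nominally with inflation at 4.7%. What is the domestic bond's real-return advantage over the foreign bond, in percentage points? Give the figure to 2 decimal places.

5.11

The domestic bond real return: 1.1259/1.085 − 1 = 3.770%.
The foreign bond real return: 1.033/1.047 − 1 = -1.337%.
Difference: 3.770 − (-1.337) = 5.107 pp.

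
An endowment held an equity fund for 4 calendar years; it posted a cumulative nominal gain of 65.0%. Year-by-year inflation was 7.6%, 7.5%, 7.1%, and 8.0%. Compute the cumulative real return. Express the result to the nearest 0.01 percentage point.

23.32%

Cumulative inflation factor: 1.076 × 1.075 × 1.071 × 1.080 ≈ 1.33793.
Nominal growth factor: 1.65000. Real growth factor = 1.65000 / 1.33793 ≈ 1.23325.
Total real return ≈ 23.3247%.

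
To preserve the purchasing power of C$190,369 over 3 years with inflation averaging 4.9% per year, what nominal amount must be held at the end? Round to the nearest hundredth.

Cumulative price-level factor: (1+4.9%)^3 = 1.154320649.
Multiplying C$190,369 by the price-level factor gives the future nominal sum.

C$219,746.87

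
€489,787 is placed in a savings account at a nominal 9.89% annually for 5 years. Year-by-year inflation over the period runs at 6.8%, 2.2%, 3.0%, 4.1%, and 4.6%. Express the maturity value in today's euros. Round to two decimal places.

Nominal value at maturity: €489,787 × (1 + 9.89%)^5 ≈ €784,870.71.
Price-level factor over 5 years: 1.068 × 1.022 × 1.030 × 1.041 × 1.046 ≈ 1.2241701549.
The maturity value deflated by that factor is the answer in today's purchasing power.

€641,145.11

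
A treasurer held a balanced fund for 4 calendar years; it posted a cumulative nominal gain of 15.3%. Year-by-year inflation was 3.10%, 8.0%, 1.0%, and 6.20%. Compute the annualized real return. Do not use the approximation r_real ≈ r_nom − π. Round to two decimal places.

Cumulative inflation factor: 1.0310 × 1.080 × 1.010 × 1.0620 ≈ 1.19434.
Nominal growth factor: 1.15300. Real growth factor = 1.15300 / 1.19434 ≈ 0.96539.
Annualized: 0.96539^(1/4) − 1 ≈ -0.00877.

-0.88%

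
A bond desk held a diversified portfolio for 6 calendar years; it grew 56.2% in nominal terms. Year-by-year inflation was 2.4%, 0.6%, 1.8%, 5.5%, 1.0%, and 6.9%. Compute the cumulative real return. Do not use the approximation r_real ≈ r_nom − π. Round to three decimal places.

Cumulative inflation factor: 1.024 × 1.006 × 1.018 × 1.055 × 1.010 × 1.069 ≈ 1.19453.
Nominal growth factor: 1.56200. Real growth factor = 1.56200 / 1.19453 ≈ 1.30763.
Total real return ≈ 30.7627%.

30.763%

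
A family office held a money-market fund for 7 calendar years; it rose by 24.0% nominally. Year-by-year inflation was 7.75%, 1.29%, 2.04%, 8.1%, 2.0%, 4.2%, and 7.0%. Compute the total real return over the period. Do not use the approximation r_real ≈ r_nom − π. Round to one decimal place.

-9.4%

Cumulative inflation factor: 1.0775 × 1.0129 × 1.0204 × 1.081 × 1.020 × 1.042 × 1.070 ≈ 1.36909.
Nominal growth factor: 1.24000. Real growth factor = 1.24000 / 1.36909 ≈ 0.90571.
Total real return ≈ -9.4288%.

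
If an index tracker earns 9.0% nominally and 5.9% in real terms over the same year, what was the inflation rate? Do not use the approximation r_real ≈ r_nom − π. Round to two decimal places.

2.93%

From (1+r_nom) = (1+r_real)(1+π), we get 1+π = (1 + 9.0%)/(1 + 5.9%) = 1.090/1.059 ≈ 1.02927.
So π ≈ 2.9273%.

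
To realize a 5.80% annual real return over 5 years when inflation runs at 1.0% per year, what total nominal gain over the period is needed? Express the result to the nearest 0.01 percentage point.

Required annual nominal rate: (1+5.80%)(1+1.0%) − 1 = 6.858%.
Cumulative over 5 years: (1 + 0.06858)^5 − 1 ≈ 0.39327.

39.33%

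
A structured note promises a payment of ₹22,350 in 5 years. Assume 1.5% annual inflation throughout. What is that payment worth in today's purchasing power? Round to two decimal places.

₹20,746.62

Price-level factor over 5 years: (1 + 1.5%)^5 ≈ 1.0772840039.
Purchasing power today: ₹22,350 divided by that factor.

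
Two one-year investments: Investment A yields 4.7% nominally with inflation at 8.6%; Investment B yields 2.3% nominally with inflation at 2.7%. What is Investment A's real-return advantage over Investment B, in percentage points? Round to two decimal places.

Investment A real return: 1.047/1.086 − 1 = -3.591%.
Investment B real return: 1.023/1.027 − 1 = -0.389%.
Difference: -3.591 − (-0.389) = -3.202 pp.

-3.20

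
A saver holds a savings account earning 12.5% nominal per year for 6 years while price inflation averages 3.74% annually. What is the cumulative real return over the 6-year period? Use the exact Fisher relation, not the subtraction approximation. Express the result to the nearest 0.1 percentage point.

62.6%

The annual real rate is (1+12.5%)/(1+3.74%) − 1 = 8.4442%.
Compounded over 6 years: (1 + 0.084442)^6 − 1 ≈ 0.62644.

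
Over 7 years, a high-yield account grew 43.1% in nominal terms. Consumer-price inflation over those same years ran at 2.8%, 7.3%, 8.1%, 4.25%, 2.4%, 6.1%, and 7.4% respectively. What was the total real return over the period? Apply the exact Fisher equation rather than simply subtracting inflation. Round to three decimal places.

-1.344%

Cumulative inflation factor: 1.028 × 1.073 × 1.081 × 1.0425 × 1.024 × 1.061 × 1.074 ≈ 1.45049.
Nominal growth factor: 1.43100. Real growth factor = 1.43100 / 1.45049 ≈ 0.98656.
Total real return ≈ -1.3436%.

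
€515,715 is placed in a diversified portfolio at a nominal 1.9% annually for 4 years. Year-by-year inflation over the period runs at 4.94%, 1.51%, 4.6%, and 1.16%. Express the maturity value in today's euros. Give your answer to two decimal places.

€493,305.67

Nominal value at maturity: €515,715 × (1 + 1.9%)^4 ≈ €556,040.60.
Price-level factor over 4 years: 1.0494 × 1.0151 × 1.046 × 1.0116 ≈ 1.1271725214.
The maturity value deflated by that factor is the answer in today's purchasing power.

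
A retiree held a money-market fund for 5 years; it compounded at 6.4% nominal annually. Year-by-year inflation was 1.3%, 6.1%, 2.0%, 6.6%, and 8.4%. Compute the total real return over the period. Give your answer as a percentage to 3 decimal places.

Cumulative inflation factor: 1.013 × 1.061 × 1.020 × 1.066 × 1.084 ≈ 1.26681.
Nominal growth factor: 1.36367. Real growth factor = 1.36367 / 1.26681 ≈ 1.07646.
Total real return ≈ 7.6457%.

7.646%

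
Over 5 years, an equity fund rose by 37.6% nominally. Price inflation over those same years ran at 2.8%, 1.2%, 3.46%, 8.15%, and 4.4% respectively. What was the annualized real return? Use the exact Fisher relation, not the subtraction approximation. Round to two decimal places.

2.52%

Cumulative inflation factor: 1.028 × 1.012 × 1.0346 × 1.0815 × 1.044 ≈ 1.21527.
Nominal growth factor: 1.37600. Real growth factor = 1.37600 / 1.21527 ≈ 1.13226.
Annualized: 1.13226^(1/5) − 1 ≈ 0.02515.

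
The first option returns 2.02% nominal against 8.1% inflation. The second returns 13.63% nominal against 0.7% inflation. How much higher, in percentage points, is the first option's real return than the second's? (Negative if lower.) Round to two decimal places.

-18.46

The first option real return: 1.0202/1.081 − 1 = -5.624%.
The second real return: 1.1363/1.007 − 1 = 12.840%.
Difference: -5.624 − 12.840 = -18.464 pp.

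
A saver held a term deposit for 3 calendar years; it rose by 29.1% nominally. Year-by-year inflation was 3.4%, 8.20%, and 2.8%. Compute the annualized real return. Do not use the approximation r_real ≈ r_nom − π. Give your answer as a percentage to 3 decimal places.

Cumulative inflation factor: 1.034 × 1.0820 × 1.028 ≈ 1.15011.
Nominal growth factor: 1.29100. Real growth factor = 1.29100 / 1.15011 ≈ 1.12250.
Annualized: 1.12250^(1/3) − 1 ≈ 0.03927.

3.927%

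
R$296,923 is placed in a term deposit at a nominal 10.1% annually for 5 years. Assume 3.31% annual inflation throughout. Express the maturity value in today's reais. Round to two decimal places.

Nominal value at maturity: R$296,923 × (1 + 10.1%)^5 ≈ R$480,375.04.
Price-level factor over 5 years: (1 + 3.31%)^5 ≈ 1.1768247884.
The maturity value deflated by that factor is the answer in today's purchasing power.

R$408,195.89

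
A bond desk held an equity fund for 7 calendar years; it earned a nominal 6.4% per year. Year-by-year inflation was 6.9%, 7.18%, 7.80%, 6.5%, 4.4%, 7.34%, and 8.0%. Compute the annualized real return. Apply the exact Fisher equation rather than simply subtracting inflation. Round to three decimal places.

Cumulative inflation factor: 1.069 × 1.0718 × 1.0780 × 1.065 × 1.044 × 1.0734 × 1.080 ≈ 1.59201.
Nominal growth factor: 1.54380. Real growth factor = 1.54380 / 1.59201 ≈ 0.96972.
Annualized: 0.96972^(1/7) − 1 ≈ -0.00438.

-0.438%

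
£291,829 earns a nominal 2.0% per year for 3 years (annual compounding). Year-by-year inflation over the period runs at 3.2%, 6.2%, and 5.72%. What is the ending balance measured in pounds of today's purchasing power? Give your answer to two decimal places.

Nominal value at maturity: £291,829 × (1 + 2.0%)^3 ≈ £309,691.27.
Price-level factor over 3 years: 1.032 × 1.062 × 1.0572 = 1.1586742848.
The maturity value deflated by that factor is the answer in today's purchasing power.

£267,280.70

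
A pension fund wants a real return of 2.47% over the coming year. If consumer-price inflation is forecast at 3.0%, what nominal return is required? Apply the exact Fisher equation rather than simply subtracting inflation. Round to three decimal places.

By the Fisher equation, 1 + r_nom = (1 + 2.47%)(1 + 3.0%) = 1.0247 × 1.030 = 1.055441.
So r_nom = 5.5441%.

5.544%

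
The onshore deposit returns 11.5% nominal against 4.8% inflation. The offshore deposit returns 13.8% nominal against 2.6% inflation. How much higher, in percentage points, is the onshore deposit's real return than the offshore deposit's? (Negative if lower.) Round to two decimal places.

-4.52

The onshore deposit real return: 1.115/1.048 − 1 = 6.393%.
The offshore deposit real return: 1.138/1.026 − 1 = 10.916%.
Difference: 6.393 − 10.916 = -4.523 pp.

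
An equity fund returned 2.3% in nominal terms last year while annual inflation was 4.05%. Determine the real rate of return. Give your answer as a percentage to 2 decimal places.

Real return via the Fisher equation: (1 + 2.3%)/(1 + 4.05%) − 1 = 1.023/1.0405 − 1 ≈ -0.01682.

-1.68%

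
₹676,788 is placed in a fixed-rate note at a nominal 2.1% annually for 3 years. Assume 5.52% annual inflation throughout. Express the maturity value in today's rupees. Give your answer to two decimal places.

₹613,091.83

Nominal value at maturity: ₹676,788 × (1 + 2.1%)^3 ≈ ₹720,327.30.
Price-level factor over 3 years: (1 + 5.52%)^3 ≈ 1.1749093166.
The maturity value deflated by that factor is the answer in today's purchasing power.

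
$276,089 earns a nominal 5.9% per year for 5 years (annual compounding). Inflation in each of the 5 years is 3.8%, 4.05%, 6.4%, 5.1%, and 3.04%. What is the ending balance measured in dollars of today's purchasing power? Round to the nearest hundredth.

$295,487.61

Nominal value at maturity: $276,089 × (1 + 5.9%)^5 ≈ $367,729.87.
Price-level factor over 5 years: 1.038 × 1.0405 × 1.064 × 1.051 × 1.0304 ≈ 1.2444849018.
The maturity value deflated by that factor is the answer in today's purchasing power.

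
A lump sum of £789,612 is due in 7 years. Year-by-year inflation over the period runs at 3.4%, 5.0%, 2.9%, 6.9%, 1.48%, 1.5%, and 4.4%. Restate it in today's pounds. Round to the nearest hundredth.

£614,842.42

Price-level factor over 7 years: 1.034 × 1.050 × 1.029 × 1.069 × 1.0148 × 1.015 × 1.044 ≈ 1.2842510139.
Purchasing power today: £789,612 divided by that factor.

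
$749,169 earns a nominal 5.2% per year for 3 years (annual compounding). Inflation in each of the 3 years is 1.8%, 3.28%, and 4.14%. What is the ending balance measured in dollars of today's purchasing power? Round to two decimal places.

Nominal value at maturity: $749,169 × (1 + 5.2%)^3 ≈ $872,221.96.
Price-level factor over 3 years: 1.018 × 1.0328 × 1.0414 ≈ 1.0949179626.
The maturity value deflated by that factor is the answer in today's purchasing power.

$796,609.42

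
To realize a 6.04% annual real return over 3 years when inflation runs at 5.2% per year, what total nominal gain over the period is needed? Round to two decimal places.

38.82%

Required annual nominal rate: (1+6.04%)(1+5.2%) − 1 = 11.55408%.
Cumulative over 3 years: (1 + 0.1155408)^3 − 1 ≈ 0.38821.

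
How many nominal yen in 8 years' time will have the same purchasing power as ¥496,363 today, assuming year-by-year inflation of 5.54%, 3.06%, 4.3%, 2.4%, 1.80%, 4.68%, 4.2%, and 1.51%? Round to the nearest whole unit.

Cumulative price-level factor: 1.0554 × 1.0306 × 1.043 × 1.024 × 1.0180 × 1.0468 × 1.042 × 1.0151 ≈ 1.3094216936.
Multiplying ¥496,363 by the price-level factor gives the future nominal sum.

¥649,948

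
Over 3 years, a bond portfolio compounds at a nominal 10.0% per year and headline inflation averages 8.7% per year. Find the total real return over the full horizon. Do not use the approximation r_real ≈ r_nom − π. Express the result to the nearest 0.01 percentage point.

3.63%

The annual real rate is (1+10.0%)/(1+8.7%) − 1 = 1.1960%.
Compounded over 3 years: (1 + 0.011960)^3 − 1 ≈ 0.03631.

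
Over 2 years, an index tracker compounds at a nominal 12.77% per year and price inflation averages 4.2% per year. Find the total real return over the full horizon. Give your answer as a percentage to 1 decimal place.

The annual real rate is (1+12.77%)/(1+4.2%) − 1 = 8.2246%.
Compounded over 2 years: (1 + 0.082246)^2 − 1 ≈ 0.17126.

17.1%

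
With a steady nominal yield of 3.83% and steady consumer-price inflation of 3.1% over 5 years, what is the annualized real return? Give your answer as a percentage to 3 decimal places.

0.708%

With constant rates the annual real return is the same each year: (1+3.83%)/(1+3.1%) − 1 = 0.00708.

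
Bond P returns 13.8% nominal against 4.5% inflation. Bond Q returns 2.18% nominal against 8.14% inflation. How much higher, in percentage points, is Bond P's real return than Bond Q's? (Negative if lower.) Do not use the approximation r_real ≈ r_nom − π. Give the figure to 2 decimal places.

14.41

Bond P real return: 1.138/1.045 − 1 = 8.900%.
Bond Q real return: 1.0218/1.0814 − 1 = -5.511%.
Difference: 8.900 − (-5.511) = 14.411 pp.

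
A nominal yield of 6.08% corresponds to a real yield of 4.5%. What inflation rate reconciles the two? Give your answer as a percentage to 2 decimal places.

1.51%

From (1+r_nom) = (1+r_real)(1+π), we get 1+π = (1 + 6.08%)/(1 + 4.5%) = 1.0608/1.045 ≈ 1.01512.
So π ≈ 1.5120%.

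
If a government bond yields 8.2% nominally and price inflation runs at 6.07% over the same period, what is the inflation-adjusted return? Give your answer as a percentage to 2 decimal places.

2.01%

Real return via the Fisher equation: (1 + 8.2%)/(1 + 6.07%) − 1 = 1.082/1.0607 − 1 ≈ 0.02008.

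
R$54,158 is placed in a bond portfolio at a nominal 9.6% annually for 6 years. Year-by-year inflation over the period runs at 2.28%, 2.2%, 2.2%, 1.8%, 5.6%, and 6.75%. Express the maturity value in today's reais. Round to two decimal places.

R$76,569.15

Nominal value at maturity: R$54,158 × (1 + 9.6%)^6 ≈ R$93,869.81.
Price-level factor over 6 years: 1.0228 × 1.022 × 1.022 × 1.018 × 1.056 × 1.0675 ≈ 1.2259481168.
The maturity value deflated by that factor is the answer in today's purchasing power.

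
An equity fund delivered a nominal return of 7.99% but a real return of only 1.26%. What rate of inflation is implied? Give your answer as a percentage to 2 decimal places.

From (1+r_nom) = (1+r_real)(1+π), we get 1+π = (1 + 7.99%)/(1 + 1.26%) = 1.0799/1.0126 ≈ 1.06646.
So π ≈ 6.6463%.

6.65%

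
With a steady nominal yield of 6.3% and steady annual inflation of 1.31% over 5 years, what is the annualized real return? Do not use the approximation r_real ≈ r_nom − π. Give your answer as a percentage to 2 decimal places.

With constant rates the annual real return is the same each year: (1+6.3%)/(1+1.31%) − 1 = 0.04925.

4.93%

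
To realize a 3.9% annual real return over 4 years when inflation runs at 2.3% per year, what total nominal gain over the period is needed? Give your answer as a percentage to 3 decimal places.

27.634%

Required annual nominal rate: (1+3.9%)(1+2.3%) − 1 = 6.2897%.
Cumulative over 4 years: (1 + 0.062897)^4 − 1 ≈ 0.27634.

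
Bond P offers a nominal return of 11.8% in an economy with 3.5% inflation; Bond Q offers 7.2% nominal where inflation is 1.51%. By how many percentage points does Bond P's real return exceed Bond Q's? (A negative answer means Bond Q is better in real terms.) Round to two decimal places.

Bond P real return: 1.118/1.035 − 1 = 8.019%.
Bond Q real return: 1.072/1.0151 − 1 = 5.605%.
Difference: 8.019 − 5.605 = 2.414 pp.

2.41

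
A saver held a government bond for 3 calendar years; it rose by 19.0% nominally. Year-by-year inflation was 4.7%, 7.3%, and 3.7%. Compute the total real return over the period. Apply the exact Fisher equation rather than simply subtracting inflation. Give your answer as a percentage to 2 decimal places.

2.15%

Cumulative inflation factor: 1.047 × 1.073 × 1.037 ≈ 1.16500.
Nominal growth factor: 1.19000. Real growth factor = 1.19000 / 1.16500 ≈ 1.02146.
Total real return ≈ 2.1461%.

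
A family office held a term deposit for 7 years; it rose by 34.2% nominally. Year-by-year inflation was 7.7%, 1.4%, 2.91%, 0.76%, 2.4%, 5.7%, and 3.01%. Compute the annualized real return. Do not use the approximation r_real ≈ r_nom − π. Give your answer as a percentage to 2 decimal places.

Cumulative inflation factor: 1.077 × 1.014 × 1.0291 × 1.0076 × 1.024 × 1.057 × 1.0301 ≈ 1.26256.
Nominal growth factor: 1.34200. Real growth factor = 1.34200 / 1.26256 ≈ 1.06292.
Annualized: 1.06292^(1/7) − 1 ≈ 0.00875.

0.88%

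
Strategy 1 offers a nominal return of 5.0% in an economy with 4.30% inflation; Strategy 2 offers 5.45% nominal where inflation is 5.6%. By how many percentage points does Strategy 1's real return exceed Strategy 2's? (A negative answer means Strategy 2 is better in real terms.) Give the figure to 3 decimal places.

Strategy 1 real return: 1.050/1.0430 − 1 = 0.6711%.
Strategy 2 real return: 1.0545/1.056 − 1 = -0.1420%.
Difference: 0.6711 − (-0.1420) = 0.8131 pp.

0.813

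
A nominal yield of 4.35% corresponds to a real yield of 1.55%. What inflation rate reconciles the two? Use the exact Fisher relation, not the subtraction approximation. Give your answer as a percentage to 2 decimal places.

From (1+r_nom) = (1+r_real)(1+π), we get 1+π = (1 + 4.35%)/(1 + 1.55%) = 1.0435/1.0155 ≈ 1.02757.
So π ≈ 2.7573%.

2.76%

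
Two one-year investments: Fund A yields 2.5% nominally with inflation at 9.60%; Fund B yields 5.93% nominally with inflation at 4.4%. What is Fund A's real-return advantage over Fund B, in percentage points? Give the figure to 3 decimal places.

Fund A real return: 1.025/1.0960 − 1 = -6.4781%.
Fund B real return: 1.0593/1.044 − 1 = 1.4655%.
Difference: -6.4781 − 1.4655 = -7.9436 pp.

-7.944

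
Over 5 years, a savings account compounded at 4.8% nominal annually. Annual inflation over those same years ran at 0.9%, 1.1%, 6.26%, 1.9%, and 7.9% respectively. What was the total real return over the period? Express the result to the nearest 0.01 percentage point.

Cumulative inflation factor: 1.009 × 1.011 × 1.0626 × 1.019 × 1.079 ≈ 1.19181.
Nominal growth factor: 1.26417. Real growth factor = 1.26417 / 1.19181 ≈ 1.06071.
Total real return ≈ 6.0715%.

6.07%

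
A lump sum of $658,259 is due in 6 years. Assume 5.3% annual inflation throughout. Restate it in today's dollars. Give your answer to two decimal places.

$482,865.95

Price-level factor over 6 years: (1 + 5.3%)^6 ≈ 1.3632334286.
Purchasing power today: $658,259 divided by that factor.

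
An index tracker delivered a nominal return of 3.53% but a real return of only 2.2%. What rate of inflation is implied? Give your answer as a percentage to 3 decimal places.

From (1+r_nom) = (1+r_real)(1+π), we get 1+π = (1 + 3.53%)/(1 + 2.2%) = 1.0353/1.022 ≈ 1.01301.
So π ≈ 1.3014%.

1.301%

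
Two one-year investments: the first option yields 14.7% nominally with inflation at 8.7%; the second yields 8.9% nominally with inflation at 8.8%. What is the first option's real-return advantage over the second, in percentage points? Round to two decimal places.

5.43

The first option real return: 1.147/1.087 − 1 = 5.520%.
The second real return: 1.089/1.088 − 1 = 0.092%.
Difference: 5.520 − 0.092 = 5.428 pp.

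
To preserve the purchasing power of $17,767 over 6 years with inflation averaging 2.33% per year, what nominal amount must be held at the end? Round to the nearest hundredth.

Cumulative price-level factor: (1+2.33%)^6 ≈ 1.1482007990.
The nominal amount required is $17,767 scaled up by that factor.

$20,400.08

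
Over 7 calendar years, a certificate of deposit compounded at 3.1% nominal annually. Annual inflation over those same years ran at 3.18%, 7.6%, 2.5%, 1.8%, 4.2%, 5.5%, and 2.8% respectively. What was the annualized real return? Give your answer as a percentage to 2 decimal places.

Cumulative inflation factor: 1.0318 × 1.076 × 1.025 × 1.018 × 1.042 × 1.055 × 1.028 ≈ 1.30916.
Nominal growth factor: 1.23826. Real growth factor = 1.23826 / 1.30916 ≈ 0.94584.
Annualized: 0.94584^(1/7) − 1 ≈ -0.00792.

-0.79%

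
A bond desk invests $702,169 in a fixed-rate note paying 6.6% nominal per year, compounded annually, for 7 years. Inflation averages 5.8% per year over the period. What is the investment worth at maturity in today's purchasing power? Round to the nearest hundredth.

Nominal value at maturity: $702,169 × (1 + 6.6%)^7 ≈ $1,098,353.36.
Price-level factor over 7 years: (1 + 5.8%)^7 ≈ 1.4838830495.
The maturity value deflated by that factor is the answer in today's purchasing power.

$740,188.63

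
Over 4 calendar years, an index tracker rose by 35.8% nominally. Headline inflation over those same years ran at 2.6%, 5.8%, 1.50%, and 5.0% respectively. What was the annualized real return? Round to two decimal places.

Cumulative inflation factor: 1.026 × 1.058 × 1.0150 × 1.050 ≈ 1.15688.
Nominal growth factor: 1.35800. Real growth factor = 1.35800 / 1.15688 ≈ 1.17385.
Annualized: 1.17385^(1/4) − 1 ≈ 0.04089.

4.09%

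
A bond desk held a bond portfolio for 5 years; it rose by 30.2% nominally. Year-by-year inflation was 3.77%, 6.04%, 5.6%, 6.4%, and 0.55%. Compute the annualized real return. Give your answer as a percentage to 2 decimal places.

0.93%

Cumulative inflation factor: 1.0377 × 1.0604 × 1.056 × 1.064 × 1.0055 ≈ 1.24317.
Nominal growth factor: 1.30200. Real growth factor = 1.30200 / 1.24317 ≈ 1.04733.
Annualized: 1.04733^(1/5) − 1 ≈ 0.00929.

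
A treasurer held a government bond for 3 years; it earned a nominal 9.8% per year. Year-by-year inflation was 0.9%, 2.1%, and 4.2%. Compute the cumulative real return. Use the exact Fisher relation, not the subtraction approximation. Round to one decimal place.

Cumulative inflation factor: 1.009 × 1.021 × 1.042 ≈ 1.07346.
Nominal growth factor: 1.32375. Real growth factor = 1.32375 / 1.07346 ≈ 1.23317.
Total real return ≈ 23.3168%.

23.3%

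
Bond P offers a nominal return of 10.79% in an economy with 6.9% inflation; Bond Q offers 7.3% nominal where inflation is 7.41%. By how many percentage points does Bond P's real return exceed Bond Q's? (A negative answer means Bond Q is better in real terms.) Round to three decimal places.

Bond P real return: 1.1079/1.069 − 1 = 3.6389%.
Bond Q real return: 1.073/1.0741 − 1 = -0.1024%.
Difference: 3.6389 − (-0.1024) = 3.7413 pp.

3.741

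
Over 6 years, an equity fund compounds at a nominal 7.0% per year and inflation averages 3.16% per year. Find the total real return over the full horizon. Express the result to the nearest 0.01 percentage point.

24.52%

The annual real rate is (1+7.0%)/(1+3.16%) − 1 = 3.7224%.
Compounded over 6 years: (1 + 0.037224)^6 − 1 ≈ 0.24519.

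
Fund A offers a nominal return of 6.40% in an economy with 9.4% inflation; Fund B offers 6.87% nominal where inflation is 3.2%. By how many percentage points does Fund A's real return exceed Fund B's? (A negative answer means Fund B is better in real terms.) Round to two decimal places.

Fund A real return: 1.0640/1.094 − 1 = -2.742%.
Fund B real return: 1.0687/1.032 − 1 = 3.556%.
Difference: -2.742 − 3.556 = -6.298 pp.

-6.30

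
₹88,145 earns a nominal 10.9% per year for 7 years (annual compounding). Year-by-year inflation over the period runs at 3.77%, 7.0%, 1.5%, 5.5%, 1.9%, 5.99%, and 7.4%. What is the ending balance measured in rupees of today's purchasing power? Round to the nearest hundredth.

Nominal value at maturity: ₹88,145 × (1 + 10.9%)^7 ≈ ₹181,852.18.
Price-level factor over 7 years: 1.0377 × 1.070 × 1.015 × 1.055 × 1.019 × 1.0599 × 1.074 ≈ 1.3791688952.
The maturity value deflated by that factor is the answer in today's purchasing power.

₹131,856.35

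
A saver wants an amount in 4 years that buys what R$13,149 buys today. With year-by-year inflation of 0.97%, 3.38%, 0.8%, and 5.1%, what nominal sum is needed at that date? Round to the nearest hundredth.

R$14,540.68

Cumulative price-level factor: 1.0097 × 1.0338 × 1.008 × 1.051 ≈ 1.1058395855.
The nominal amount required is R$13,149 scaled up by that factor.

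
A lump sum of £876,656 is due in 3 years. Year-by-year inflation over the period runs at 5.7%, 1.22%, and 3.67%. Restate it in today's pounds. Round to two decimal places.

Price-level factor over 3 years: 1.057 × 1.0122 × 1.0367 ≈ 1.1091605612.
Purchasing power today: £876,656 divided by that factor.

£790,377.90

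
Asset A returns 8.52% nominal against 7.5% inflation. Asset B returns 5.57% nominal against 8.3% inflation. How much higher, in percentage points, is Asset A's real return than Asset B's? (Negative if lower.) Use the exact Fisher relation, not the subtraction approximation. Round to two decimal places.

3.47

Asset A real return: 1.0852/1.075 − 1 = 0.949%.
Asset B real return: 1.0557/1.083 − 1 = -2.521%.
Difference: 0.949 − (-2.521) = 3.470 pp.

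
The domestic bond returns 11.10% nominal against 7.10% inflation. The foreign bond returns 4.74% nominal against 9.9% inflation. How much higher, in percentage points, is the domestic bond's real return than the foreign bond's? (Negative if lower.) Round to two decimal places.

8.43

The domestic bond real return: 1.1110/1.0710 − 1 = 3.735%.
The foreign bond real return: 1.0474/1.099 − 1 = -4.695%.
Difference: 3.735 − (-4.695) = 8.430 pp.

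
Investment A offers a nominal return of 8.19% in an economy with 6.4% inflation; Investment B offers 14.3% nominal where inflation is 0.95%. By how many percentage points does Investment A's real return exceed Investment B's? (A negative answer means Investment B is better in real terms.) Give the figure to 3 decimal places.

-11.542

Investment A real return: 1.0819/1.064 − 1 = 1.6823%.
Investment B real return: 1.143/1.0095 − 1 = 13.2244%.
Difference: 1.6823 − 13.2244 = -11.5421 pp.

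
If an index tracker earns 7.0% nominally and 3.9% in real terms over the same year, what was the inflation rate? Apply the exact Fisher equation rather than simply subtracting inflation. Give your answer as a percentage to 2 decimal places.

From (1+r_nom) = (1+r_real)(1+π), we get 1+π = (1 + 7.0%)/(1 + 3.9%) = 1.070/1.039 ≈ 1.02984.
So π ≈ 2.9836%.

2.98%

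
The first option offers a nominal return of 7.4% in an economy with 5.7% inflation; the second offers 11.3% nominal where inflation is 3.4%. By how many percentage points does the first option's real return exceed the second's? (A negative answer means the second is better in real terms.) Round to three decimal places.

-6.032

The first option real return: 1.074/1.057 − 1 = 1.6083%.
The second real return: 1.113/1.034 − 1 = 7.6402%.
Difference: 1.6083 − 7.6402 = -6.0319 pp.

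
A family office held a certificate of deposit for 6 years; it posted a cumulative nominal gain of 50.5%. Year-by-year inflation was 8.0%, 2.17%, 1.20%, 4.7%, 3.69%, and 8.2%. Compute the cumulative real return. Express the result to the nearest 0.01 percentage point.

Cumulative inflation factor: 1.080 × 1.0217 × 1.0120 × 1.047 × 1.0369 × 1.082 ≈ 1.31171.
Nominal growth factor: 1.50500. Real growth factor = 1.50500 / 1.31171 ≈ 1.14736.
Total real return ≈ 14.7356%.

14.74%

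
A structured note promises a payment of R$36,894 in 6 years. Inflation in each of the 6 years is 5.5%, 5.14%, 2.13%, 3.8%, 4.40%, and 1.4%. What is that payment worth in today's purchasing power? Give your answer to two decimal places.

Price-level factor over 6 years: 1.055 × 1.0514 × 1.0213 × 1.038 × 1.0440 × 1.014 ≈ 1.2448286393.
Purchasing power today: R$36,894 divided by that factor.

R$29,637.81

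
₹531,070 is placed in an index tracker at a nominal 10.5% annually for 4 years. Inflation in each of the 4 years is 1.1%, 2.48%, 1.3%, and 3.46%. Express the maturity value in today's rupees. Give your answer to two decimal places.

Nominal value at maturity: ₹531,070 × (1 + 10.5%)^4 ≈ ₹791,773.35.
Price-level factor over 4 years: 1.011 × 1.0248 × 1.013 × 1.0346 ≈ 1.0858558908.
The maturity value deflated by that factor is the answer in today's purchasing power.

₹729,169.83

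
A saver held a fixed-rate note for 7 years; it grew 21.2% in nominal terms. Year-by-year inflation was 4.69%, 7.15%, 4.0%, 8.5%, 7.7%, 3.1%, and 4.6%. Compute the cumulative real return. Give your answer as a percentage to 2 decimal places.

-17.56%

Cumulative inflation factor: 1.0469 × 1.0715 × 1.040 × 1.085 × 1.077 × 1.031 × 1.046 ≈ 1.47017.
Nominal growth factor: 1.21200. Real growth factor = 1.21200 / 1.47017 ≈ 0.82440.
Total real return ≈ -17.5604%.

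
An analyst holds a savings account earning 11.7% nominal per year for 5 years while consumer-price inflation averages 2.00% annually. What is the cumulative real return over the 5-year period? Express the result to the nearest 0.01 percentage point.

57.49%

The annual real rate is (1+11.7%)/(1+2.00%) − 1 = 9.5098%.
Compounded over 5 years: (1 + 0.095098)^5 − 1 ≈ 0.57494.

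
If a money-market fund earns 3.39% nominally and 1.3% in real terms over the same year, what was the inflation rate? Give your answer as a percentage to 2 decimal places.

From (1+r_nom) = (1+r_real)(1+π), we get 1+π = (1 + 3.39%)/(1 + 1.3%) = 1.0339/1.013 ≈ 1.02063.
So π ≈ 2.0632%.

2.06%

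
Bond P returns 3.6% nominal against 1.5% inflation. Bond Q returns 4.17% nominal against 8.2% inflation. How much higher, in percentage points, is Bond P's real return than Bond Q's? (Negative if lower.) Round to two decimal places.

5.79

Bond P real return: 1.036/1.015 − 1 = 2.069%.
Bond Q real return: 1.0417/1.082 − 1 = -3.725%.
Difference: 2.069 − (-3.725) = 5.794 pp.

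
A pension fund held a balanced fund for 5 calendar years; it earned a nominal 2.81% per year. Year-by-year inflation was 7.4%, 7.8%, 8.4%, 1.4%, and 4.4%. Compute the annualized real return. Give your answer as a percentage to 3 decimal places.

Cumulative inflation factor: 1.074 × 1.078 × 1.084 × 1.014 × 1.044 ≈ 1.32859.
Nominal growth factor: 1.14862. Real growth factor = 1.14862 / 1.32859 ≈ 0.86454.
Annualized: 0.86454^(1/5) − 1 ≈ -0.02869.

-2.869%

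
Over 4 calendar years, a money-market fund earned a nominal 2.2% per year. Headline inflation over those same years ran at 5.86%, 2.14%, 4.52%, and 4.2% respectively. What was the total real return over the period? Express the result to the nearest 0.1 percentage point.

Cumulative inflation factor: 1.0586 × 1.0214 × 1.0452 × 1.042 ≈ 1.17759.
Nominal growth factor: 1.09095. Real growth factor = 1.09095 / 1.17759 ≈ 0.92642.
Total real return ≈ -7.3578%.

-7.4%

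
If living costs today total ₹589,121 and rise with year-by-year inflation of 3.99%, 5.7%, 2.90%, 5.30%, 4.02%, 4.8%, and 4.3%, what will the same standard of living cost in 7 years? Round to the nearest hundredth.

Cumulative price-level factor: 1.0399 × 1.057 × 1.0290 × 1.0530 × 1.0402 × 1.048 × 1.043 ≈ 1.3541686395.
Multiplying ₹589,121 by the price-level factor gives the future nominal sum.

₹797,769.18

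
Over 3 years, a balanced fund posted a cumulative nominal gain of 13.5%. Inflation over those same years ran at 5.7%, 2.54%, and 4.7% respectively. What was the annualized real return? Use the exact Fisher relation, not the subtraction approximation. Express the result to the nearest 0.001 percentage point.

Cumulative inflation factor: 1.057 × 1.0254 × 1.047 ≈ 1.13479.
Nominal growth factor: 1.13500. Real growth factor = 1.13500 / 1.13479 ≈ 1.00019.
Annualized: 1.00019^(1/3) − 1 ≈ 0.00006.

0.006%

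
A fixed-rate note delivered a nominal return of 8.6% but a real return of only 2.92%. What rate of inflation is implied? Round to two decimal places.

From (1+r_nom) = (1+r_real)(1+π), we get 1+π = (1 + 8.6%)/(1 + 2.92%) = 1.086/1.0292 ≈ 1.05519.
So π ≈ 5.5188%.

5.52%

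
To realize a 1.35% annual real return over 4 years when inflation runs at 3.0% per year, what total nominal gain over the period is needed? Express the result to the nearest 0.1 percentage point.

18.8%

Required annual nominal rate: (1+1.35%)(1+3.0%) − 1 = 4.3905%.
Cumulative over 4 years: (1 + 0.043905)^4 − 1 ≈ 0.18753.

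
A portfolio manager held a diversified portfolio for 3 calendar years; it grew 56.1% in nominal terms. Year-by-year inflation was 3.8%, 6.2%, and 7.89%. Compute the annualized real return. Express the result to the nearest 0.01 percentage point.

Cumulative inflation factor: 1.038 × 1.062 × 1.0789 ≈ 1.18933.
Nominal growth factor: 1.56100. Real growth factor = 1.56100 / 1.18933 ≈ 1.31250.
Annualized: 1.31250^(1/3) − 1 ≈ 0.09488.

9.49%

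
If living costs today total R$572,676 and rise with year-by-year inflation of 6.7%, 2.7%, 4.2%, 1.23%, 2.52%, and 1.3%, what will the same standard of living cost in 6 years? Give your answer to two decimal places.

R$687,446.40

Cumulative price-level factor: 1.067 × 1.027 × 1.042 × 1.0123 × 1.0252 × 1.013 ≈ 1.2004107105.
The nominal amount required is R$572,676 scaled up by that factor.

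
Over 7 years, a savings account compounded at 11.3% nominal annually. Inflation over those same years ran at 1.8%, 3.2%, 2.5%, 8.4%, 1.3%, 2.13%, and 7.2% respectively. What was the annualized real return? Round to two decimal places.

Cumulative inflation factor: 1.018 × 1.032 × 1.025 × 1.084 × 1.013 × 1.0213 × 1.072 ≈ 1.29461.
Nominal growth factor: 2.11576. Real growth factor = 2.11576 / 1.29461 ≈ 1.63429.
Annualized: 1.63429^(1/7) − 1 ≈ 0.07269.

7.27%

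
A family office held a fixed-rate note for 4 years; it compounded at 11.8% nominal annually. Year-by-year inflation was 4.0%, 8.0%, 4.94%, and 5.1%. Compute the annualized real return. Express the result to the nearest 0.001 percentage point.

Cumulative inflation factor: 1.040 × 1.080 × 1.0494 × 1.051 ≈ 1.23880.
Nominal growth factor: 1.56231. Real growth factor = 1.56231 / 1.23880 ≈ 1.26115.
Annualized: 1.26115^(1/4) − 1 ≈ 0.05972.

5.972%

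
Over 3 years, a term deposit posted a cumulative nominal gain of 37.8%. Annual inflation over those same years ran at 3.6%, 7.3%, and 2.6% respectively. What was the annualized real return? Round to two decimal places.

Cumulative inflation factor: 1.036 × 1.073 × 1.026 ≈ 1.14053.
Nominal growth factor: 1.37800. Real growth factor = 1.37800 / 1.14053 ≈ 1.20821.
Annualized: 1.20821^(1/3) − 1 ≈ 0.06508.

6.51%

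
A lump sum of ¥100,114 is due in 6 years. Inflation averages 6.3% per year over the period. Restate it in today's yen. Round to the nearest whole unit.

¥69,390

Price-level factor over 6 years: (1 + 6.3%)^6 ≈ 1.4427782516.
Purchasing power today: ¥100,114 divided by that factor.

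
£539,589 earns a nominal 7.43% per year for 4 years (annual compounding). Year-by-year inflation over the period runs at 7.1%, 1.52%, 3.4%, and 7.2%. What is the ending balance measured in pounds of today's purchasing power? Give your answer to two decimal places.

Nominal value at maturity: £539,589 × (1 + 7.43%)^4 ≈ £718,729.37.
Price-level factor over 4 years: 1.071 × 1.0152 × 1.034 × 1.072 ≈ 1.2051924547.
Dividing the nominal maturity value by the price-level factor gives the value in today's money.

£596,360.66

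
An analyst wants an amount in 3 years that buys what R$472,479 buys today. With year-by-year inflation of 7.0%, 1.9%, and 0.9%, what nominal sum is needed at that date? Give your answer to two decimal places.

Cumulative price-level factor: 1.070 × 1.019 × 1.009 = 1.10014297.
The nominal amount required is R$472,479 scaled up by that factor.

R$519,794.45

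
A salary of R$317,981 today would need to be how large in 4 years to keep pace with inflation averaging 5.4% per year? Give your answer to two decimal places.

R$392,431.28

Cumulative price-level factor: (1+5.4%)^4 ≈ 1.2341343591.
Multiplying R$317,981 by the price-level factor gives the future nominal sum.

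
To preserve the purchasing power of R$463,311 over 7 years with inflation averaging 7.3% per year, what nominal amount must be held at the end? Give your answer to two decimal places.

R$758,701.02

Cumulative price-level factor: (1+7.3%)^7 ≈ 1.6375631383.
The nominal amount required is R$463,311 scaled up by that factor.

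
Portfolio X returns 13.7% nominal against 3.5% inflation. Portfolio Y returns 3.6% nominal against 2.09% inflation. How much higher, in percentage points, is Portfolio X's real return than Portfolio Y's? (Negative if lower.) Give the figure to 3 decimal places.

Portfolio X real return: 1.137/1.035 − 1 = 9.8551%.
Portfolio Y real return: 1.036/1.0209 − 1 = 1.4791%.
Difference: 9.8551 − 1.4791 = 8.3760 pp.

8.376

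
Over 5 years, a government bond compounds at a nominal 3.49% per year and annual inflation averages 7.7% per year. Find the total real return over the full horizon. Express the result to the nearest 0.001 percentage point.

The annual real rate is (1+3.49%)/(1+7.7%) − 1 = -3.9090%.
Compounded over 5 years: (1 + -0.039090)^5 − 1 ≈ -0.18076.

-18.076%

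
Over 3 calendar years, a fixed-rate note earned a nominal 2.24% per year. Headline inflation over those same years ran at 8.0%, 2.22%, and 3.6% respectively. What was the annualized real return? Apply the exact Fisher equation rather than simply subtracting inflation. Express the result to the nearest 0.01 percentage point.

-2.24%

Cumulative inflation factor: 1.080 × 1.0222 × 1.036 ≈ 1.14372.
Nominal growth factor: 1.06872. Real growth factor = 1.06872 / 1.14372 ≈ 0.93442.
Annualized: 0.93442^(1/3) − 1 ≈ -0.02236.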